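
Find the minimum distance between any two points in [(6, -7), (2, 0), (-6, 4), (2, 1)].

Computing all pairwise distances among 4 points:

d((6, -7), (2, 0)) = 8.0623
d((6, -7), (-6, 4)) = 16.2788
d((6, -7), (2, 1)) = 8.9443
d((2, 0), (-6, 4)) = 8.9443
d((2, 0), (2, 1)) = 1.0 <-- minimum
d((-6, 4), (2, 1)) = 8.544

Closest pair: (2, 0) and (2, 1) with distance 1.0

The closest pair is (2, 0) and (2, 1) with Euclidean distance 1.0. For 4 points, brute-force pairwise comparison is shown above. For large n, the divide-and-conquer algorithm (sort by x, recurse on halves, check the dividing strip) achieves O(n log n).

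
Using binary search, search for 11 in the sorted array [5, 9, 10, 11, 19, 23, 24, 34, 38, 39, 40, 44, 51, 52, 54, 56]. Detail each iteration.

Binary search for 11 in [5, 9, 10, 11, 19, 23, 24, 34, 38, 39, 40, 44, 51, 52, 54, 56]:

lo=0, hi=15, mid=7, arr[mid]=34 -> 34 > 11, search left half
lo=0, hi=6, mid=3, arr[mid]=11 -> Found target at index 3!

Binary search finds 11 at index 3 after 2 comparisons. The search repeatedly halves the search space by comparing with the middle element.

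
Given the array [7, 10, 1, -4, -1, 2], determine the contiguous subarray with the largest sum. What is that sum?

Using Kadane's algorithm on [7, 10, 1, -4, -1, 2]:

Scanning through the array:
Position 1 (value 10): max_ending_here = 17, max_so_far = 17
Position 2 (value 1): max_ending_here = 18, max_so_far = 18
Position 3 (value -4): max_ending_here = 14, max_so_far = 18
Position 4 (value -1): max_ending_here = 13, max_so_far = 18
Position 5 (value 2): max_ending_here = 15, max_so_far = 18

Maximum subarray: [7, 10, 1]
Maximum sum: 18

The maximum subarray is [7, 10, 1] with sum 18. This subarray runs from index 0 to index 2.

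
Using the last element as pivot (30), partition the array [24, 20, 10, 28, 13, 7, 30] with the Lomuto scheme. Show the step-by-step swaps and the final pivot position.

Lomuto partition with pivot = 30:

Initial array: [24, 20, 10, 28, 13, 7, 30]

arr[0]=24 <= 30: swap with position 0, array becomes [24, 20, 10, 28, 13, 7, 30]
arr[1]=20 <= 30: swap with position 1, array becomes [24, 20, 10, 28, 13, 7, 30]
arr[2]=10 <= 30: swap with position 2, array becomes [24, 20, 10, 28, 13, 7, 30]
arr[3]=28 <= 30: swap with position 3, array becomes [24, 20, 10, 28, 13, 7, 30]
arr[4]=13 <= 30: swap with position 4, array becomes [24, 20, 10, 28, 13, 7, 30]
arr[5]=7 <= 30: swap with position 5, array becomes [24, 20, 10, 28, 13, 7, 30]

Place pivot at position 6: [24, 20, 10, 28, 13, 7, 30]
Pivot position: 6

After partitioning with pivot 30, the array becomes [24, 20, 10, 28, 13, 7, 30]. The pivot is placed at index 6. All elements to the left of the pivot are <= 30, and all elements to the right are > 30.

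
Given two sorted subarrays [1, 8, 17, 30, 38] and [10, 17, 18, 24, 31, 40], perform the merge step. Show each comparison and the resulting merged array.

Merging process:

Compare 1 vs 10: take 1 from left. Merged: [1]
Compare 8 vs 10: take 8 from left. Merged: [1, 8]
Compare 17 vs 10: take 10 from right. Merged: [1, 8, 10]
Compare 17 vs 17: take 17 from left. Merged: [1, 8, 10, 17]
Compare 30 vs 17: take 17 from right. Merged: [1, 8, 10, 17, 17]
Compare 30 vs 18: take 18 from right. Merged: [1, 8, 10, 17, 17, 18]
Compare 30 vs 24: take 24 from right. Merged: [1, 8, 10, 17, 17, 18, 24]
Compare 30 vs 31: take 30 from left. Merged: [1, 8, 10, 17, 17, 18, 24, 30]
Compare 38 vs 31: take 31 from right. Merged: [1, 8, 10, 17, 17, 18, 24, 30, 31]
Compare 38 vs 40: take 38 from left. Merged: [1, 8, 10, 17, 17, 18, 24, 30, 31, 38]
Append remaining from right: [40]. Merged: [1, 8, 10, 17, 17, 18, 24, 30, 31, 38, 40]

Final merged array: [1, 8, 10, 17, 17, 18, 24, 30, 31, 38, 40]
Total comparisons: 10

The merged array is [1, 8, 10, 17, 17, 18, 24, 30, 31, 38, 40], requiring 10 comparisons. The merge step runs in O(n) time where n is the total number of elements.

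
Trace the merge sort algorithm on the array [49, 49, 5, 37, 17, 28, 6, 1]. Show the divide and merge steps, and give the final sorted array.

Merge sort trace:

Split: [49, 49, 5, 37, 17, 28, 6, 1] -> [49, 49, 5, 37] and [17, 28, 6, 1]
  Split: [49, 49, 5, 37] -> [49, 49] and [5, 37]
    Split: [49, 49] -> [49] and [49]
    Merge: [49] + [49] -> [49, 49]
    Split: [5, 37] -> [5] and [37]
    Merge: [5] + [37] -> [5, 37]
  Merge: [49, 49] + [5, 37] -> [5, 37, 49, 49]
  Split: [17, 28, 6, 1] -> [17, 28] and [6, 1]
    Split: [17, 28] -> [17] and [28]
    Merge: [17] + [28] -> [17, 28]
    Split: [6, 1] -> [6] and [1]
    Merge: [6] + [1] -> [1, 6]
  Merge: [17, 28] + [1, 6] -> [1, 6, 17, 28]
Merge: [5, 37, 49, 49] + [1, 6, 17, 28] -> [1, 5, 6, 17, 28, 37, 49, 49]

Final sorted array: [1, 5, 6, 17, 28, 37, 49, 49]

The merge sort proceeds by recursively splitting the array and merging sorted halves.
After all merges, the sorted array is [1, 5, 6, 17, 28, 37, 49, 49].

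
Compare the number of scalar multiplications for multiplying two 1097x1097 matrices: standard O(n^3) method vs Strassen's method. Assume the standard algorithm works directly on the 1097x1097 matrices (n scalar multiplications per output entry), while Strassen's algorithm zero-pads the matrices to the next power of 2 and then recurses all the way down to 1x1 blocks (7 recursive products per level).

Matrix multiplication for 1097x1097 matrices:

Strassen's algorithm requires power-of-2 dimensions. Pad 1097x1097 to 2048x2048 (next power of 2).

Standard algorithm: 1097^3 = 1320139673 multiplications
Strassen's algorithm: 7^(log2(2048)) = 7^11 = 1977326743 multiplications
Difference: 1320139673 - 1977326743 = -657187070 (Strassen uses MORE here due to padding overhead — for small or just-over-power-of-2 n, padding can outweigh the per-level savings)

Standard: 1320139673 multiplications (1097^3). Strassen: 1977326743 multiplications (7^11, after padding to 2048x2048). Strassen reduces 8 recursive multiplications to 7 at each level.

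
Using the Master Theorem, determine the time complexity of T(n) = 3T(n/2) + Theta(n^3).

Master Theorem for T(n) = 3T(n/2) + O(n^3):

a = 3, b = 2, c = 3
log_b(a) = log_2(3) = 1.5850

Case 3: c = 3 > log_2(3) = 1.5850
T(n) = O(n^3) = O(n^3)

For T(n) = 3T(n/2) + O(n^3): log_2(3) = 1.5850. This is Case 3 of the Master Theorem (c > log_b(a), work dominated by root), giving O(n^3).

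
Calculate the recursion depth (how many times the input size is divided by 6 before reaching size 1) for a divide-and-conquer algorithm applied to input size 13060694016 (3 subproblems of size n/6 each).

For divide and conquer with division factor 6:

Problem sizes at each level:
Level 0: 13060694016
Level 1: 2176782336
Level 2: 362797056
Level 3: 60466176
Level 4: 10077696
Level 5: 1679616
Level 6: 279936
Level 7: 46656
Level 8: 7776
Level 9: 1296
Level 10: 216
Level 11: 36
Level 12: 6
Level 13: 1

The root is level 0 and the size-1 base case is level 13 (the tree spans levels 0 through 13, i.e. 14 levels counting the root), so the depth is the number of divisions: log_6(13060694016) = 13

The recursion tree depth is log_6(13060694016) = 13. At each level, the problem size is divided by 6, so it takes 13 divisions to reduce to a base case of size 1. The algorithm makes 3 recursive calls at each level.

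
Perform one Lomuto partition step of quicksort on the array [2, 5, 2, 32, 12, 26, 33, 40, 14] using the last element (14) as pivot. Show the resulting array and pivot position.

Lomuto partition with pivot = 14:

Initial array: [2, 5, 2, 32, 12, 26, 33, 40, 14]

arr[0]=2 <= 14: swap with position 0, array becomes [2, 5, 2, 32, 12, 26, 33, 40, 14]
arr[1]=5 <= 14: swap with position 1, array becomes [2, 5, 2, 32, 12, 26, 33, 40, 14]
arr[2]=2 <= 14: swap with position 2, array becomes [2, 5, 2, 32, 12, 26, 33, 40, 14]
arr[3]=32 > 14: no swap
arr[4]=12 <= 14: swap with position 3, array becomes [2, 5, 2, 12, 32, 26, 33, 40, 14]
arr[5]=26 > 14: no swap
arr[6]=33 > 14: no swap
arr[7]=40 > 14: no swap

Place pivot at position 4: [2, 5, 2, 12, 14, 26, 33, 40, 32]
Pivot position: 4

After partitioning with pivot 14, the array becomes [2, 5, 2, 12, 14, 26, 33, 40, 32]. The pivot is placed at index 4. All elements to the left of the pivot are <= 14, and all elements to the right are > 14.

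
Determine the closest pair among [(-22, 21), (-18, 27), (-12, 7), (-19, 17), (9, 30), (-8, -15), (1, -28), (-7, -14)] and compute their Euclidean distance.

Computing all pairwise distances among 8 points:

d((-22, 21), (-18, 27)) = 7.2111
d((-22, 21), (-12, 7)) = 17.2047
d((-22, 21), (-19, 17)) = 5.0
d((-22, 21), (9, 30)) = 32.28
d((-22, 21), (-8, -15)) = 38.6264
d((-22, 21), (1, -28)) = 54.1295
d((-22, 21), (-7, -14)) = 38.0789
d((-18, 27), (-12, 7)) = 20.8806
d((-18, 27), (-19, 17)) = 10.0499
d((-18, 27), (9, 30)) = 27.1662
d((-18, 27), (-8, -15)) = 43.1741
d((-18, 27), (1, -28)) = 58.1893
d((-18, 27), (-7, -14)) = 42.45
d((-12, 7), (-19, 17)) = 12.2066
d((-12, 7), (9, 30)) = 31.1448
d((-12, 7), (-8, -15)) = 22.3607
d((-12, 7), (1, -28)) = 37.3363
d((-12, 7), (-7, -14)) = 21.587
d((-19, 17), (9, 30)) = 30.8707
d((-19, 17), (-8, -15)) = 33.8378
d((-19, 17), (1, -28)) = 49.2443
d((-19, 17), (-7, -14)) = 33.2415
d((9, 30), (-8, -15)) = 48.1041
d((9, 30), (1, -28)) = 58.5491
d((9, 30), (-7, -14)) = 46.8188
d((-8, -15), (1, -28)) = 15.8114
d((-8, -15), (-7, -14)) = 1.4142 <-- minimum
d((1, -28), (-7, -14)) = 16.1245

Closest pair: (-8, -15) and (-7, -14) with distance 1.4142

The closest pair is (-8, -15) and (-7, -14) with Euclidean distance 1.4142. For 8 points, brute-force pairwise comparison is shown above. For large n, the divide-and-conquer algorithm (sort by x, recurse on halves, check the dividing strip) achieves O(n log n).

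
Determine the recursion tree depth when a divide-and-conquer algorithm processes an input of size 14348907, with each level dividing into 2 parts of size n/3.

For divide and conquer with division factor 3:

Problem sizes at each level:
Level 0: 14348907
Level 1: 4782969
Level 2: 1594323
Level 3: 531441
Level 4: 177147
Level 5: 59049
Level 6: 19683
Level 7: 6561
Level 8: 2187
Level 9: 729
Level 10: 243
Level 11: 81
Level 12: 27
Level 13: 9
Level 14: 3
Level 15: 1

The root is level 0 and the size-1 base case is level 15 (the tree spans levels 0 through 15, i.e. 16 levels counting the root), so the depth is the number of divisions: log_3(14348907) = 15

The recursion tree depth is log_3(14348907) = 15. At each level, the problem size is divided by 3, so it takes 15 divisions to reduce to a base case of size 1. The algorithm makes 2 recursive calls at each level.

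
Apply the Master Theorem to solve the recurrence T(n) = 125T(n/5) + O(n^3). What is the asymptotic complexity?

Master Theorem for T(n) = 125T(n/5) + O(n^3):

a = 125, b = 5, c = 3
log_b(a) = log_5(125) = 3.0000

Case 2: c = 3 = log_5(125) = 3.0000
T(n) = O(n^3 log n) = O(n^3 log n)

For T(n) = 125T(n/5) + O(n^3): log_5(125) = 3.0000. This is Case 2 of the Master Theorem (c = log_b(a), equal work at all levels), giving O(n^3 log n).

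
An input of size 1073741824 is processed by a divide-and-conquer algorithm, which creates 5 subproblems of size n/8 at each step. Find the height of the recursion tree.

For divide and conquer with division factor 8:

Problem sizes at each level:
Level 0: 1073741824
Level 1: 134217728
Level 2: 16777216
Level 3: 2097152
Level 4: 262144
Level 5: 32768
Level 6: 4096
Level 7: 512
Level 8: 64
Level 9: 8
Level 10: 1

The root is level 0 and the size-1 base case is level 10 (the tree spans levels 0 through 10, i.e. 11 levels counting the root), so the depth is the number of divisions: log_8(1073741824) = 10

The recursion tree depth is log_8(1073741824) = 10. At each level, the problem size is divided by 8, so it takes 10 divisions to reduce to a base case of size 1. The algorithm makes 5 recursive calls at each level.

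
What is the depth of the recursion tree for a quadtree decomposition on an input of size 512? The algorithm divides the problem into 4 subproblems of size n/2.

For divide and conquer with division factor 2:

Problem sizes at each level:
Level 0: 512
Level 1: 256
Level 2: 128
Level 3: 64
Level 4: 32
Level 5: 16
Level 6: 8
Level 7: 4
Level 8: 2
Level 9: 1

The root is level 0 and the size-1 base case is level 9 (the tree spans levels 0 through 9, i.e. 10 levels counting the root), so the depth is the number of divisions: log_2(512) = 9

The recursion tree depth is log_2(512) = 9. At each level, the problem size is divided by 2, so it takes 9 divisions to reduce to a base case of size 1. The algorithm makes 4 recursive calls at each level.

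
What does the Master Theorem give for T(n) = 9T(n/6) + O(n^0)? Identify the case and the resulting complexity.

Master Theorem for T(n) = 9T(n/6) + O(n^0):

a = 9, b = 6, c = 0
log_b(a) = log_6(9) = 1.2263

Case 1: c = 0 < log_6(9) = 1.2263
T(n) = O(n^(log_6 9))

For T(n) = 9T(n/6) + O(n^0): log_6(9) = 1.2263. This is Case 1 of the Master Theorem (c < log_b(a), work dominated by leaves), giving O(n^(log_6 9)).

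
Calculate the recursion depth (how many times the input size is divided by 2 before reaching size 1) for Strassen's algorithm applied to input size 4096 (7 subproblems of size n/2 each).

For divide and conquer with division factor 2:

Problem sizes at each level:
Level 0: 4096
Level 1: 2048
Level 2: 1024
Level 3: 512
Level 4: 256
Level 5: 128
Level 6: 64
Level 7: 32
Level 8: 16
Level 9: 8
Level 10: 4
Level 11: 2
Level 12: 1

The root is level 0 and the size-1 base case is level 12 (the tree spans levels 0 through 12, i.e. 13 levels counting the root), so the depth is the number of divisions: log_2(4096) = 12

The recursion tree depth is log_2(4096) = 12. At each level, the problem size is divided by 2, so it takes 12 divisions to reduce to a base case of size 1. The algorithm makes 7 recursive calls at each level.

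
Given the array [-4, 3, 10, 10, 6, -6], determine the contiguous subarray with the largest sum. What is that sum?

Using Kadane's algorithm on [-4, 3, 10, 10, 6, -6]:

Scanning through the array:
Position 1 (value 3): max_ending_here = 3, max_so_far = 3
Position 2 (value 10): max_ending_here = 13, max_so_far = 13
Position 3 (value 10): max_ending_here = 23, max_so_far = 23
Position 4 (value 6): max_ending_here = 29, max_so_far = 29
Position 5 (value -6): max_ending_here = 23, max_so_far = 29

Maximum subarray: [3, 10, 10, 6]
Maximum sum: 29

The maximum subarray is [3, 10, 10, 6] with sum 29. This subarray runs from index 1 to index 4.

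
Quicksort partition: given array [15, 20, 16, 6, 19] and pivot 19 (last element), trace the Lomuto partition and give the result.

Lomuto partition with pivot = 19:

Initial array: [15, 20, 16, 6, 19]

arr[0]=15 <= 19: swap with position 0, array becomes [15, 20, 16, 6, 19]
arr[1]=20 > 19: no swap
arr[2]=16 <= 19: swap with position 1, array becomes [15, 16, 20, 6, 19]
arr[3]=6 <= 19: swap with position 2, array becomes [15, 16, 6, 20, 19]

Place pivot at position 3: [15, 16, 6, 19, 20]
Pivot position: 3

After partitioning with pivot 19, the array becomes [15, 16, 6, 19, 20]. The pivot is placed at index 3. All elements to the left of the pivot are <= 19, and all elements to the right are > 19.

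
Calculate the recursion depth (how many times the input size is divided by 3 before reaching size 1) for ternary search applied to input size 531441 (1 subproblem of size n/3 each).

For divide and conquer with division factor 3:

Problem sizes at each level:
Level 0: 531441
Level 1: 177147
Level 2: 59049
Level 3: 19683
Level 4: 6561
Level 5: 2187
Level 6: 729
Level 7: 243
Level 8: 81
Level 9: 27
Level 10: 9
Level 11: 3
Level 12: 1

The root is level 0 and the size-1 base case is level 12 (the tree spans levels 0 through 12, i.e. 13 levels counting the root), so the depth is the number of divisions: log_3(531441) = 12

The recursion tree depth is log_3(531441) = 12. At each level, the problem size is divided by 3, so it takes 12 divisions to reduce to a base case of size 1. The algorithm makes 1 recursive call at each level.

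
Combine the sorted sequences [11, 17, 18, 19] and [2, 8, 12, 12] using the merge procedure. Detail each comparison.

Merging process:

Compare 11 vs 2: take 2 from right. Merged: [2]
Compare 11 vs 8: take 8 from right. Merged: [2, 8]
Compare 11 vs 12: take 11 from left. Merged: [2, 8, 11]
Compare 17 vs 12: take 12 from right. Merged: [2, 8, 11, 12]
Compare 17 vs 12: take 12 from right. Merged: [2, 8, 11, 12, 12]
Append remaining from left: [17, 18, 19]. Merged: [2, 8, 11, 12, 12, 17, 18, 19]

Final merged array: [2, 8, 11, 12, 12, 17, 18, 19]
Total comparisons: 5

The merged array is [2, 8, 11, 12, 12, 17, 18, 19], requiring 5 comparisons. The merge step runs in O(n) time where n is the total number of elements.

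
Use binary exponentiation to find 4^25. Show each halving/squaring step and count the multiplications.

Computing 4^25 by squaring (build up from 4^1; each line after the first costs one multiplication):

4^1 = 4
4^2 = (4^1)^2 = 4^2 = 16
4^3 = 4 * 4^2 = 4 * 16 = 64
4^6 = (4^3)^2 = 64^2 = 4096
4^12 = (4^6)^2 = 4096^2 = 16777216
4^24 = (4^12)^2 = 16777216^2 = 281474976710656
4^25 = 4 * 4^24 = 4 * 281474976710656 = 1125899906842624

Result: 1125899906842624
Multiplications needed: 6 (6 lines after 4^1)

4^25 = 1125899906842624. Using exponentiation by squaring, this requires 6 multiplications. The key idea: if the exponent is even, square the half-power; if odd, multiply by the base once.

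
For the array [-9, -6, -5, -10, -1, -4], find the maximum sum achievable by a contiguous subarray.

Using Kadane's algorithm on [-9, -6, -5, -10, -1, -4]:

Scanning through the array:
Position 1 (value -6): max_ending_here = -6, max_so_far = -6
Position 2 (value -5): max_ending_here = -5, max_so_far = -5
Position 3 (value -10): max_ending_here = -10, max_so_far = -5
Position 4 (value -1): max_ending_here = -1, max_so_far = -1
Position 5 (value -4): max_ending_here = -4, max_so_far = -1

Maximum subarray: [-1]
Maximum sum: -1

The maximum subarray is [-1] with sum -1. This subarray runs from index 4 to index 4.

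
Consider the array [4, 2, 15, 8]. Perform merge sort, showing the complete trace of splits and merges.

Merge sort trace:

Split: [4, 2, 15, 8] -> [4, 2] and [15, 8]
  Split: [4, 2] -> [4] and [2]
  Merge: [4] + [2] -> [2, 4]
  Split: [15, 8] -> [15] and [8]
  Merge: [15] + [8] -> [8, 15]
Merge: [2, 4] + [8, 15] -> [2, 4, 8, 15]

Final sorted array: [2, 4, 8, 15]

The merge sort proceeds by recursively splitting the array and merging sorted halves.
After all merges, the sorted array is [2, 4, 8, 15].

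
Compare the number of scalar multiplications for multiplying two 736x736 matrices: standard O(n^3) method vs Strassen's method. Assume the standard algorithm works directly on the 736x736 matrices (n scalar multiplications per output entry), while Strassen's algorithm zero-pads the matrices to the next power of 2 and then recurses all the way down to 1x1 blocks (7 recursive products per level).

Matrix multiplication for 736x736 matrices:

Strassen's algorithm requires power-of-2 dimensions. Pad 736x736 to 1024x1024 (next power of 2).

Standard algorithm: 736^3 = 398688256 multiplications
Strassen's algorithm: 7^(log2(1024)) = 7^10 = 282475249 multiplications
Savings: 398688256 - 282475249 = 116213007 multiplications

Standard: 398688256 multiplications (736^3). Strassen: 282475249 multiplications (7^10, after padding to 1024x1024). Strassen reduces 8 recursive multiplications to 7 at each level.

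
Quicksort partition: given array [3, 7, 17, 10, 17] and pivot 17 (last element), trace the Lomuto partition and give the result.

Lomuto partition with pivot = 17:

Initial array: [3, 7, 17, 10, 17]

arr[0]=3 <= 17: swap with position 0, array becomes [3, 7, 17, 10, 17]
arr[1]=7 <= 17: swap with position 1, array becomes [3, 7, 17, 10, 17]
arr[2]=17 <= 17: swap with position 2, array becomes [3, 7, 17, 10, 17]
arr[3]=10 <= 17: swap with position 3, array becomes [3, 7, 17, 10, 17]

Place pivot at position 4: [3, 7, 17, 10, 17]
Pivot position: 4

After partitioning with pivot 17, the array becomes [3, 7, 17, 10, 17]. The pivot is placed at index 4. All elements to the left of the pivot are <= 17, and all elements to the right are > 17.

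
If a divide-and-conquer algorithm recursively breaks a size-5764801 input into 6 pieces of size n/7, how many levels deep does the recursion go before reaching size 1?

For divide and conquer with division factor 7:

Problem sizes at each level:
Level 0: 5764801
Level 1: 823543
Level 2: 117649
Level 3: 16807
Level 4: 2401
Level 5: 343
Level 6: 49
Level 7: 7
Level 8: 1

The root is level 0 and the size-1 base case is level 8 (the tree spans levels 0 through 8, i.e. 9 levels counting the root), so the depth is the number of divisions: log_7(5764801) = 8

The recursion tree depth is log_7(5764801) = 8. At each level, the problem size is divided by 7, so it takes 8 divisions to reduce to a base case of size 1. The algorithm makes 6 recursive calls at each level.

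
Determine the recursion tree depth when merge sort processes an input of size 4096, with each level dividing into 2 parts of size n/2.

For divide and conquer with division factor 2:

Problem sizes at each level:
Level 0: 4096
Level 1: 2048
Level 2: 1024
Level 3: 512
Level 4: 256
Level 5: 128
Level 6: 64
Level 7: 32
Level 8: 16
Level 9: 8
Level 10: 4
Level 11: 2
Level 12: 1

The root is level 0 and the size-1 base case is level 12 (the tree spans levels 0 through 12, i.e. 13 levels counting the root), so the depth is the number of divisions: log_2(4096) = 12

The recursion tree depth is log_2(4096) = 12. At each level, the problem size is divided by 2, so it takes 12 divisions to reduce to a base case of size 1. The algorithm makes 2 recursive calls at each level.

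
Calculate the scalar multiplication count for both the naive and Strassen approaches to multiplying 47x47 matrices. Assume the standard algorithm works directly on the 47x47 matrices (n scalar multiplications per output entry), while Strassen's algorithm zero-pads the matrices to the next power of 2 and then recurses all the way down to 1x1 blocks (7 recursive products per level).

Matrix multiplication for 47x47 matrices:

Strassen's algorithm requires power-of-2 dimensions. Pad 47x47 to 64x64 (next power of 2).

Standard algorithm: 47^3 = 103823 multiplications
Strassen's algorithm: 7^(log2(64)) = 7^6 = 117649 multiplications
Difference: 103823 - 117649 = -13826 (Strassen uses MORE here due to padding overhead — for small or just-over-power-of-2 n, padding can outweigh the per-level savings)

Standard: 103823 multiplications (47^3). Strassen: 117649 multiplications (7^6, after padding to 64x64). Strassen reduces 8 recursive multiplications to 7 at each level.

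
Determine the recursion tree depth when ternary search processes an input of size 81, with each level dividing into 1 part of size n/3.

For divide and conquer with division factor 3:

Problem sizes at each level:
Level 0: 81
Level 1: 27
Level 2: 9
Level 3: 3
Level 4: 1

The root is level 0 and the size-1 base case is level 4 (the tree spans levels 0 through 4, i.e. 5 levels counting the root), so the depth is the number of divisions: log_3(81) = 4

The recursion tree depth is log_3(81) = 4. At each level, the problem size is divided by 3, so it takes 4 divisions to reduce to a base case of size 1. The algorithm makes 1 recursive call at each level.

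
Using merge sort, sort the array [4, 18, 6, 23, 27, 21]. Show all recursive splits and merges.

Merge sort trace:

Split: [4, 18, 6, 23, 27, 21] -> [4, 18, 6] and [23, 27, 21]
  Split: [4, 18, 6] -> [4] and [18, 6]
    Split: [18, 6] -> [18] and [6]
    Merge: [18] + [6] -> [6, 18]
  Merge: [4] + [6, 18] -> [4, 6, 18]
  Split: [23, 27, 21] -> [23] and [27, 21]
    Split: [27, 21] -> [27] and [21]
    Merge: [27] + [21] -> [21, 27]
  Merge: [23] + [21, 27] -> [21, 23, 27]
Merge: [4, 6, 18] + [21, 23, 27] -> [4, 6, 18, 21, 23, 27]

Final sorted array: [4, 6, 18, 21, 23, 27]

The merge sort proceeds by recursively splitting the array and merging sorted halves.
After all merges, the sorted array is [4, 6, 18, 21, 23, 27].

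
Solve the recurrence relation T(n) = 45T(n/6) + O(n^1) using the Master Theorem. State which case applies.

Master Theorem for T(n) = 45T(n/6) + O(n^1):

a = 45, b = 6, c = 1
log_b(a) = log_6(45) = 2.1245

Case 1: c = 1 < log_6(45) = 2.1245
T(n) = O(n^(log_6 45))

For T(n) = 45T(n/6) + O(n^1): log_6(45) = 2.1245. This is Case 1 of the Master Theorem (c < log_b(a), work dominated by leaves), giving O(n^(log_6 45)).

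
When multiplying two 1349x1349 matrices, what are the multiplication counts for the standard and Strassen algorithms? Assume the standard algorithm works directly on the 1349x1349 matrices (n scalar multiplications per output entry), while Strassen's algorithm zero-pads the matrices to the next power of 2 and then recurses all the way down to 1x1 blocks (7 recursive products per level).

Matrix multiplication for 1349x1349 matrices:

Strassen's algorithm requires power-of-2 dimensions. Pad 1349x1349 to 2048x2048 (next power of 2).

Standard algorithm: 1349^3 = 2454911549 multiplications
Strassen's algorithm: 7^(log2(2048)) = 7^11 = 1977326743 multiplications
Savings: 2454911549 - 1977326743 = 477584806 multiplications

Standard: 2454911549 multiplications (1349^3). Strassen: 1977326743 multiplications (7^11, after padding to 2048x2048). Strassen reduces 8 recursive multiplications to 7 at each level.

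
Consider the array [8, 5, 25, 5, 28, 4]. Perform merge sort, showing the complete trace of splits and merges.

Merge sort trace:

Split: [8, 5, 25, 5, 28, 4] -> [8, 5, 25] and [5, 28, 4]
  Split: [8, 5, 25] -> [8] and [5, 25]
    Split: [5, 25] -> [5] and [25]
    Merge: [5] + [25] -> [5, 25]
  Merge: [8] + [5, 25] -> [5, 8, 25]
  Split: [5, 28, 4] -> [5] and [28, 4]
    Split: [28, 4] -> [28] and [4]
    Merge: [28] + [4] -> [4, 28]
  Merge: [5] + [4, 28] -> [4, 5, 28]
Merge: [5, 8, 25] + [4, 5, 28] -> [4, 5, 5, 8, 25, 28]

Final sorted array: [4, 5, 5, 8, 25, 28]

The merge sort proceeds by recursively splitting the array and merging sorted halves.
After all merges, the sorted array is [4, 5, 5, 8, 25, 28].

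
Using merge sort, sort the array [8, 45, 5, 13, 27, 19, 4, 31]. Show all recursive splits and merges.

Merge sort trace:

Split: [8, 45, 5, 13, 27, 19, 4, 31] -> [8, 45, 5, 13] and [27, 19, 4, 31]
  Split: [8, 45, 5, 13] -> [8, 45] and [5, 13]
    Split: [8, 45] -> [8] and [45]
    Merge: [8] + [45] -> [8, 45]
    Split: [5, 13] -> [5] and [13]
    Merge: [5] + [13] -> [5, 13]
  Merge: [8, 45] + [5, 13] -> [5, 8, 13, 45]
  Split: [27, 19, 4, 31] -> [27, 19] and [4, 31]
    Split: [27, 19] -> [27] and [19]
    Merge: [27] + [19] -> [19, 27]
    Split: [4, 31] -> [4] and [31]
    Merge: [4] + [31] -> [4, 31]
  Merge: [19, 27] + [4, 31] -> [4, 19, 27, 31]
Merge: [5, 8, 13, 45] + [4, 19, 27, 31] -> [4, 5, 8, 13, 19, 27, 31, 45]

Final sorted array: [4, 5, 8, 13, 19, 27, 31, 45]

The merge sort proceeds by recursively splitting the array and merging sorted halves.
After all merges, the sorted array is [4, 5, 8, 13, 19, 27, 31, 45].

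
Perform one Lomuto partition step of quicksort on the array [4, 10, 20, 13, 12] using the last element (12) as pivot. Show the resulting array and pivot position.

Lomuto partition with pivot = 12:

Initial array: [4, 10, 20, 13, 12]

arr[0]=4 <= 12: swap with position 0, array becomes [4, 10, 20, 13, 12]
arr[1]=10 <= 12: swap with position 1, array becomes [4, 10, 20, 13, 12]
arr[2]=20 > 12: no swap
arr[3]=13 > 12: no swap

Place pivot at position 2: [4, 10, 12, 13, 20]
Pivot position: 2

After partitioning with pivot 12, the array becomes [4, 10, 12, 13, 20]. The pivot is placed at index 2. All elements to the left of the pivot are <= 12, and all elements to the right are > 12.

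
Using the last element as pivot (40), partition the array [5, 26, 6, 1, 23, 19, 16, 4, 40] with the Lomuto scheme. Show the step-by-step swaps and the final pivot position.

Lomuto partition with pivot = 40:

Initial array: [5, 26, 6, 1, 23, 19, 16, 4, 40]

arr[0]=5 <= 40: swap with position 0, array becomes [5, 26, 6, 1, 23, 19, 16, 4, 40]
arr[1]=26 <= 40: swap with position 1, array becomes [5, 26, 6, 1, 23, 19, 16, 4, 40]
arr[2]=6 <= 40: swap with position 2, array becomes [5, 26, 6, 1, 23, 19, 16, 4, 40]
arr[3]=1 <= 40: swap with position 3, array becomes [5, 26, 6, 1, 23, 19, 16, 4, 40]
arr[4]=23 <= 40: swap with position 4, array becomes [5, 26, 6, 1, 23, 19, 16, 4, 40]
arr[5]=19 <= 40: swap with position 5, array becomes [5, 26, 6, 1, 23, 19, 16, 4, 40]
arr[6]=16 <= 40: swap with position 6, array becomes [5, 26, 6, 1, 23, 19, 16, 4, 40]
arr[7]=4 <= 40: swap with position 7, array becomes [5, 26, 6, 1, 23, 19, 16, 4, 40]

Place pivot at position 8: [5, 26, 6, 1, 23, 19, 16, 4, 40]
Pivot position: 8

After partitioning with pivot 40, the array becomes [5, 26, 6, 1, 23, 19, 16, 4, 40]. The pivot is placed at index 8. All elements to the left of the pivot are <= 40, and all elements to the right are > 40.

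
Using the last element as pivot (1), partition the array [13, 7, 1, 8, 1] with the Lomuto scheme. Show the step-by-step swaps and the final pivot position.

Lomuto partition with pivot = 1:

Initial array: [13, 7, 1, 8, 1]

arr[0]=13 > 1: no swap
arr[1]=7 > 1: no swap
arr[2]=1 <= 1: swap with position 0, array becomes [1, 7, 13, 8, 1]
arr[3]=8 > 1: no swap

Place pivot at position 1: [1, 1, 13, 8, 7]
Pivot position: 1

After partitioning with pivot 1, the array becomes [1, 1, 13, 8, 7]. The pivot is placed at index 1. All elements to the left of the pivot are <= 1, and all elements to the right are > 1.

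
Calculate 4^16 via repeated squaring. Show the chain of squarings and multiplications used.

Computing 4^16 by squaring (build up from 4^1; each line after the first costs one multiplication):

4^1 = 4
4^2 = (4^1)^2 = 4^2 = 16
4^4 = (4^2)^2 = 16^2 = 256
4^8 = (4^4)^2 = 256^2 = 65536
4^16 = (4^8)^2 = 65536^2 = 4294967296

Result: 4294967296
Multiplications needed: 4 (4 lines after 4^1)

4^16 = 4294967296. Using exponentiation by squaring, this requires 4 multiplications. The key idea: if the exponent is even, square the half-power; if odd, multiply by the base once.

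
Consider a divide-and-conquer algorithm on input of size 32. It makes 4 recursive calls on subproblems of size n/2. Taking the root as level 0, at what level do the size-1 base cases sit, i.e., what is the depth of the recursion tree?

For divide and conquer with division factor 2:

Problem sizes at each level:
Level 0: 32
Level 1: 16
Level 2: 8
Level 3: 4
Level 4: 2
Level 5: 1

The root is level 0 and the size-1 base case is level 5 (the tree spans levels 0 through 5, i.e. 6 levels counting the root), so the depth is the number of divisions: log_2(32) = 5

The recursion tree depth is log_2(32) = 5. At each level, the problem size is divided by 2, so it takes 5 divisions to reduce to a base case of size 1. The algorithm makes 4 recursive calls at each level.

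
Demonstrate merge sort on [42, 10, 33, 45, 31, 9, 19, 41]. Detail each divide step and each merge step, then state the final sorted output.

Merge sort trace:

Split: [42, 10, 33, 45, 31, 9, 19, 41] -> [42, 10, 33, 45] and [31, 9, 19, 41]
  Split: [42, 10, 33, 45] -> [42, 10] and [33, 45]
    Split: [42, 10] -> [42] and [10]
    Merge: [42] + [10] -> [10, 42]
    Split: [33, 45] -> [33] and [45]
    Merge: [33] + [45] -> [33, 45]
  Merge: [10, 42] + [33, 45] -> [10, 33, 42, 45]
  Split: [31, 9, 19, 41] -> [31, 9] and [19, 41]
    Split: [31, 9] -> [31] and [9]
    Merge: [31] + [9] -> [9, 31]
    Split: [19, 41] -> [19] and [41]
    Merge: [19] + [41] -> [19, 41]
  Merge: [9, 31] + [19, 41] -> [9, 19, 31, 41]
Merge: [10, 33, 42, 45] + [9, 19, 31, 41] -> [9, 10, 19, 31, 33, 41, 42, 45]

Final sorted array: [9, 10, 19, 31, 33, 41, 42, 45]

The merge sort proceeds by recursively splitting the array and merging sorted halves.
After all merges, the sorted array is [9, 10, 19, 31, 33, 41, 42, 45].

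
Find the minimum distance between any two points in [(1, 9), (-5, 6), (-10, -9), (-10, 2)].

Computing all pairwise distances among 4 points:

d((1, 9), (-5, 6)) = 6.7082
d((1, 9), (-10, -9)) = 21.095
d((1, 9), (-10, 2)) = 13.0384
d((-5, 6), (-10, -9)) = 15.8114
d((-5, 6), (-10, 2)) = 6.4031 <-- minimum
d((-10, -9), (-10, 2)) = 11.0

Closest pair: (-5, 6) and (-10, 2) with distance 6.4031

The closest pair is (-5, 6) and (-10, 2) with Euclidean distance 6.4031. For 4 points, brute-force pairwise comparison is shown above. For large n, the divide-and-conquer algorithm (sort by x, recurse on halves, check the dividing strip) achieves O(n log n).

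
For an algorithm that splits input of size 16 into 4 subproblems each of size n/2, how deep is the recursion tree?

For divide and conquer with division factor 2:

Problem sizes at each level:
Level 0: 16
Level 1: 8
Level 2: 4
Level 3: 2
Level 4: 1

The root is level 0 and the size-1 base case is level 4 (the tree spans levels 0 through 4, i.e. 5 levels counting the root), so the depth is the number of divisions: log_2(16) = 4

The recursion tree depth is log_2(16) = 4. At each level, the problem size is divided by 2, so it takes 4 divisions to reduce to a base case of size 1. The algorithm makes 4 recursive calls at each level.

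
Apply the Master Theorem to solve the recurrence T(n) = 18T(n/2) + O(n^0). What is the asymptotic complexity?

Master Theorem for T(n) = 18T(n/2) + O(n^0):

a = 18, b = 2, c = 0
log_b(a) = log_2(18) = 4.1699

Case 1: c = 0 < log_2(18) = 4.1699
T(n) = O(n^(log_2 18))

For T(n) = 18T(n/2) + O(n^0): log_2(18) = 4.1699. This is Case 1 of the Master Theorem (c < log_b(a), work dominated by leaves), giving O(n^(log_2 18)).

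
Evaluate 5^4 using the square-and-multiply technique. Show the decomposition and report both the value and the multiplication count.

Computing 5^4 by squaring (build up from 5^1; each line after the first costs one multiplication):

5^1 = 5
5^2 = (5^1)^2 = 5^2 = 25
5^4 = (5^2)^2 = 25^2 = 625

Result: 625
Multiplications needed: 2 (2 lines after 5^1)

5^4 = 625. Using exponentiation by squaring, this requires 2 multiplications. The key idea: if the exponent is even, square the half-power; if odd, multiply by the base once.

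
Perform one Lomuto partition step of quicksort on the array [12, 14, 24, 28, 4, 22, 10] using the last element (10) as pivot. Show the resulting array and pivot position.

Lomuto partition with pivot = 10:

Initial array: [12, 14, 24, 28, 4, 22, 10]

arr[0]=12 > 10: no swap
arr[1]=14 > 10: no swap
arr[2]=24 > 10: no swap
arr[3]=28 > 10: no swap
arr[4]=4 <= 10: swap with position 0, array becomes [4, 14, 24, 28, 12, 22, 10]
arr[5]=22 > 10: no swap

Place pivot at position 1: [4, 10, 24, 28, 12, 22, 14]
Pivot position: 1

After partitioning with pivot 10, the array becomes [4, 10, 24, 28, 12, 22, 14]. The pivot is placed at index 1. All elements to the left of the pivot are <= 10, and all elements to the right are > 10.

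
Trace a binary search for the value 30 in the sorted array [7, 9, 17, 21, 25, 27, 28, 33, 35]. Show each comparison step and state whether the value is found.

Binary search for 30 in [7, 9, 17, 21, 25, 27, 28, 33, 35]:

lo=0, hi=8, mid=4, arr[mid]=25 -> 25 < 30, search right half
lo=5, hi=8, mid=6, arr[mid]=28 -> 28 < 30, search right half
lo=7, hi=8, mid=7, arr[mid]=33 -> 33 > 30, search left half
lo=7 > hi=6, target 30 not found

Binary search determines that 30 is not in the array after 3 comparisons. The search space was exhausted without finding the target.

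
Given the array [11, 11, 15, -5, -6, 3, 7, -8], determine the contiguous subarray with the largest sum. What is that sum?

Using Kadane's algorithm on [11, 11, 15, -5, -6, 3, 7, -8]:

Scanning through the array:
Position 1 (value 11): max_ending_here = 22, max_so_far = 22
Position 2 (value 15): max_ending_here = 37, max_so_far = 37
Position 3 (value -5): max_ending_here = 32, max_so_far = 37
Position 4 (value -6): max_ending_here = 26, max_so_far = 37
Position 5 (value 3): max_ending_here = 29, max_so_far = 37
Position 6 (value 7): max_ending_here = 36, max_so_far = 37
Position 7 (value -8): max_ending_here = 28, max_so_far = 37

Maximum subarray: [11, 11, 15]
Maximum sum: 37

The maximum subarray is [11, 11, 15] with sum 37. This subarray runs from index 0 to index 2.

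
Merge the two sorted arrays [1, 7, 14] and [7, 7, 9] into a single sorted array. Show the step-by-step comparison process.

Merging process:

Compare 1 vs 7: take 1 from left. Merged: [1]
Compare 7 vs 7: take 7 from left. Merged: [1, 7]
Compare 14 vs 7: take 7 from right. Merged: [1, 7, 7]
Compare 14 vs 7: take 7 from right. Merged: [1, 7, 7, 7]
Compare 14 vs 9: take 9 from right. Merged: [1, 7, 7, 7, 9]
Append remaining from left: [14]. Merged: [1, 7, 7, 7, 9, 14]

Final merged array: [1, 7, 7, 7, 9, 14]
Total comparisons: 5

The merged array is [1, 7, 7, 7, 9, 14], requiring 5 comparisons. The merge step runs in O(n) time where n is the total number of elements.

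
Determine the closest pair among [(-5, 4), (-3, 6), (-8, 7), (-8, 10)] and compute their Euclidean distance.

Computing all pairwise distances among 4 points:

d((-5, 4), (-3, 6)) = 2.8284 <-- minimum
d((-5, 4), (-8, 7)) = 4.2426
d((-5, 4), (-8, 10)) = 6.7082
d((-3, 6), (-8, 7)) = 5.099
d((-3, 6), (-8, 10)) = 6.4031
d((-8, 7), (-8, 10)) = 3.0

Closest pair: (-5, 4) and (-3, 6) with distance 2.8284

The closest pair is (-5, 4) and (-3, 6) with Euclidean distance 2.8284. For 4 points, brute-force pairwise comparison is shown above. For large n, the divide-and-conquer algorithm (sort by x, recurse on halves, check the dividing strip) achieves O(n log n).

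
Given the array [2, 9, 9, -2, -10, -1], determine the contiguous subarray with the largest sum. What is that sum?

Using Kadane's algorithm on [2, 9, 9, -2, -10, -1]:

Scanning through the array:
Position 1 (value 9): max_ending_here = 11, max_so_far = 11
Position 2 (value 9): max_ending_here = 20, max_so_far = 20
Position 3 (value -2): max_ending_here = 18, max_so_far = 20
Position 4 (value -10): max_ending_here = 8, max_so_far = 20
Position 5 (value -1): max_ending_here = 7, max_so_far = 20

Maximum subarray: [2, 9, 9]
Maximum sum: 20

The maximum subarray is [2, 9, 9] with sum 20. This subarray runs from index 0 to index 2.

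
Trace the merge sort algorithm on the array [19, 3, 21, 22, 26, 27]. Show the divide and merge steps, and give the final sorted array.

Merge sort trace:

Split: [19, 3, 21, 22, 26, 27] -> [19, 3, 21] and [22, 26, 27]
  Split: [19, 3, 21] -> [19] and [3, 21]
    Split: [3, 21] -> [3] and [21]
    Merge: [3] + [21] -> [3, 21]
  Merge: [19] + [3, 21] -> [3, 19, 21]
  Split: [22, 26, 27] -> [22] and [26, 27]
    Split: [26, 27] -> [26] and [27]
    Merge: [26] + [27] -> [26, 27]
  Merge: [22] + [26, 27] -> [22, 26, 27]
Merge: [3, 19, 21] + [22, 26, 27] -> [3, 19, 21, 22, 26, 27]

Final sorted array: [3, 19, 21, 22, 26, 27]

The merge sort proceeds by recursively splitting the array and merging sorted halves.
After all merges, the sorted array is [3, 19, 21, 22, 26, 27].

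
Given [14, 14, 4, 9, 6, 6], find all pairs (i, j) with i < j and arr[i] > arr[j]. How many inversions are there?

Finding inversions in [14, 14, 4, 9, 6, 6]:

(0, 2): arr[0]=14 > arr[2]=4
(0, 3): arr[0]=14 > arr[3]=9
(0, 4): arr[0]=14 > arr[4]=6
(0, 5): arr[0]=14 > arr[5]=6
(1, 2): arr[1]=14 > arr[2]=4
(1, 3): arr[1]=14 > arr[3]=9
(1, 4): arr[1]=14 > arr[4]=6
(1, 5): arr[1]=14 > arr[5]=6
(3, 4): arr[3]=9 > arr[4]=6
(3, 5): arr[3]=9 > arr[5]=6

Total inversions: 10

The array has 10 inversion(s): (0,2), (0,3), (0,4), (0,5), (1,2), (1,3), (1,4), (1,5), (3,4), (3,5). Each pair (i,j) satisfies i < j and arr[i] > arr[j].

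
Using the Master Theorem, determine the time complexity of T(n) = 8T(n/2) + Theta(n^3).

Master Theorem for T(n) = 8T(n/2) + O(n^3):

a = 8, b = 2, c = 3
log_b(a) = log_2(8) = 3.0000

Case 2: c = 3 = log_2(8) = 3.0000
T(n) = O(n^3 log n) = O(n^3 log n)

For T(n) = 8T(n/2) + O(n^3): log_2(8) = 3.0000. This is Case 2 of the Master Theorem (c = log_b(a), equal work at all levels), giving O(n^3 log n).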